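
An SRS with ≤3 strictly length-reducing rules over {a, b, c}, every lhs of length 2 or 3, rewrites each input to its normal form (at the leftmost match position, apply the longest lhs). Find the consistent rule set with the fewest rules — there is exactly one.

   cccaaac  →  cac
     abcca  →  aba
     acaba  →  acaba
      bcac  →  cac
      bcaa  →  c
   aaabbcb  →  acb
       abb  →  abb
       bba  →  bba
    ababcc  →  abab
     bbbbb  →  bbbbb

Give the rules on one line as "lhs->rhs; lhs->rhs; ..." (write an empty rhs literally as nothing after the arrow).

  | cccaaac => bcaaac => caaac => cac
  | abcca => acca => aba
  | acaba
  | bcac => cac

aa->; bc->c; cc->b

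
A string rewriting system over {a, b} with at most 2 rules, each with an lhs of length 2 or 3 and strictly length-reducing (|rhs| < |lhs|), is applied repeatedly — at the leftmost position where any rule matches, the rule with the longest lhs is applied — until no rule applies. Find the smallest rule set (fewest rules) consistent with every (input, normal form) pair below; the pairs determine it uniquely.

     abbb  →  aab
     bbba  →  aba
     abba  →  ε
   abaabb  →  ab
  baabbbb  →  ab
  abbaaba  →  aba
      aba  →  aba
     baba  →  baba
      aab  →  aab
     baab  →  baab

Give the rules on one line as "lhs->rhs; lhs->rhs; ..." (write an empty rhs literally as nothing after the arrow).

aaa->; bb->a

  | abbb => aab
  | bbba => aba
  | abba => aaa => ε
  | abaabb => abaaa => ab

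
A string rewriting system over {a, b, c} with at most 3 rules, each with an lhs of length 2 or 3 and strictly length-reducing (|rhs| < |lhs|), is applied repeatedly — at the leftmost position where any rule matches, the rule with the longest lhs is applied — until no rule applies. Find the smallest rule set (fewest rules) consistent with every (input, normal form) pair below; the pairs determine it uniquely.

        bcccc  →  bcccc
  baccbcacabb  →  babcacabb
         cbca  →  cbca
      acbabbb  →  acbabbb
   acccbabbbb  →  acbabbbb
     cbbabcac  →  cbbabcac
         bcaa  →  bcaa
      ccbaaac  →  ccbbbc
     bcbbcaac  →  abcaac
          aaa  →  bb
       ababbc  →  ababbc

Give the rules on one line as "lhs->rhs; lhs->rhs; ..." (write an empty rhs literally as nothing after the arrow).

aaa->bb; acc->a; bcb->a

  | bcccc
  | baccbcacabb => babcacabb
  | cbca
  | acbabbb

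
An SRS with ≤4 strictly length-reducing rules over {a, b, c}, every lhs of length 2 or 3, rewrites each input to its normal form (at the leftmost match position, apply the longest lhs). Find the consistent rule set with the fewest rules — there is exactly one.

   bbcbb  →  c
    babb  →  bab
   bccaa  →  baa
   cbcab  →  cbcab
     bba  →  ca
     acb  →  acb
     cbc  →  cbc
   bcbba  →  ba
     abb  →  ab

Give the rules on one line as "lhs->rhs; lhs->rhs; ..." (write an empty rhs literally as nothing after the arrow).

  | bbcbb => ccbb => bb => c
  | babb => bab
  | bccaa => baa
  | cbcab

abb->ab; bb->c; cc->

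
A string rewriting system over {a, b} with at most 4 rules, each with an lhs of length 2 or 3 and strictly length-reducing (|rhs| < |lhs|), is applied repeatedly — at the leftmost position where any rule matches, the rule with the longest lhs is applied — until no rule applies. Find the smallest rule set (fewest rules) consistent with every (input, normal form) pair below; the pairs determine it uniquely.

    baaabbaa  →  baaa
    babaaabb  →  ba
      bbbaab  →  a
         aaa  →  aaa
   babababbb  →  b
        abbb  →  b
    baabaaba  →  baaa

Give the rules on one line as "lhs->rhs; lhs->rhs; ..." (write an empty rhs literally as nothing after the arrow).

ab->; bb->b; bba->a

  | baaabbaa => baabaa => baaa
  | babaaabb => baaabb => baab => ba
  | bbbaab => bbaab => aab => a
  | aaa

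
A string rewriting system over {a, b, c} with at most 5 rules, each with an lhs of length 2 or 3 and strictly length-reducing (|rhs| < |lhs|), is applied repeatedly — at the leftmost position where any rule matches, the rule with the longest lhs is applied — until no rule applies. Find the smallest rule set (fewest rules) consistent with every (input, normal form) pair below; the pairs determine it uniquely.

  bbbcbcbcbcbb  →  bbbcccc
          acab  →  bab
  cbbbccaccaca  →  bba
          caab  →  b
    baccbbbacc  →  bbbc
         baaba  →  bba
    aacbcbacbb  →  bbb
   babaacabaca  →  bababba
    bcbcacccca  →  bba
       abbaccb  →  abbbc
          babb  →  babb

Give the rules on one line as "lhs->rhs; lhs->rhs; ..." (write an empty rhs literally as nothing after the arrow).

  | bbbcbcbcbcbb => bbbccbcbcbb => bbbcccbcbb => bbbccccbb => bbbccccb => bbbcccc
  | acab => bab
  | cbbbccaccaca => cbbccaccaca => cbccaccaca => cccaccaca => ccaccaca => caccaca => accaca => bcaca => baca => bba
  | caab => aab => b

aa->; ac->b; ca->a; cb->c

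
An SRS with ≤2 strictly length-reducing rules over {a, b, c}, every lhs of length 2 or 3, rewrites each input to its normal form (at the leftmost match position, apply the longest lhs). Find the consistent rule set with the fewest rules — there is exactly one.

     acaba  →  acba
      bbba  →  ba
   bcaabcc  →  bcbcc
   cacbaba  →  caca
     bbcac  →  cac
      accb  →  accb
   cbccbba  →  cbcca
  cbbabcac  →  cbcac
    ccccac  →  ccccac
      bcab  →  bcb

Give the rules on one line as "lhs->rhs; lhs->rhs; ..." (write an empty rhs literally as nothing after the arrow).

  | acaba => acba
  | bbba => ba
  | bcaabcc => bcabcc => bcbcc
  | cacbaba => cacbba => caca

ab->b; bb->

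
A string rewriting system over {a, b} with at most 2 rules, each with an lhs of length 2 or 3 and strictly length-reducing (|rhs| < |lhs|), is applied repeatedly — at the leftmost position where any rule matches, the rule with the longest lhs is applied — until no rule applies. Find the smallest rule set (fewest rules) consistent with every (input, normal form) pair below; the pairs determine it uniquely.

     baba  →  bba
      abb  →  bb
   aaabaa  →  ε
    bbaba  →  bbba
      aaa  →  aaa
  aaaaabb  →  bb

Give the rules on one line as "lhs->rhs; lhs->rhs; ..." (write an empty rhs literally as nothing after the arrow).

  | baba => bba
  | abb => bb
  | aaabaa => aabaa => abaa => baa => ε
  | bbaba => bbba

ab->b; baa->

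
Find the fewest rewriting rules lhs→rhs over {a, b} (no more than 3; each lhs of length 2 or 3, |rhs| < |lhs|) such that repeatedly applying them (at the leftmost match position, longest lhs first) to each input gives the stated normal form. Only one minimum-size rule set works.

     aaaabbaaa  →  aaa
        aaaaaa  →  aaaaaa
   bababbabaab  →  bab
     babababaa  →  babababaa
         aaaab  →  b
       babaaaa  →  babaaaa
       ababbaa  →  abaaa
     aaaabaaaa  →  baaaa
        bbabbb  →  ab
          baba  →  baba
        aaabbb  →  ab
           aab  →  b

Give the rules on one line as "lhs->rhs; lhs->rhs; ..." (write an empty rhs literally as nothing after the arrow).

aab->b; bb->

  | aaaabbaaa => aabbaaa => bbaaa => aaa
  | aaaaaa
  | bababbabaab => babaabaab => babbaab => baaab => bab
  | babababaa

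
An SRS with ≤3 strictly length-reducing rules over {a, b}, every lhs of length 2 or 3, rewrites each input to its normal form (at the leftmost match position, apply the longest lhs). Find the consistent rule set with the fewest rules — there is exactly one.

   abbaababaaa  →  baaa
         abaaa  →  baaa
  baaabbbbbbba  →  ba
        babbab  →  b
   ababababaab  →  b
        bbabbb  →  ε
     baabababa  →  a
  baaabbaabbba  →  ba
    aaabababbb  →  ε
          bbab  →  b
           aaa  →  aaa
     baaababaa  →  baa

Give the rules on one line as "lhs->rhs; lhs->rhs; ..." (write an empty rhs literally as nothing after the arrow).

  | abbaababaaa => baababaaa => bababaaa => bbabaaa => abaaa => baaa
  | abaaa => baaa
  | baaabbbbbbba => baabbbbbba => babbbbba => bbbbba => bbba => ba
  | babbab => bbab => ab => b

ab->b; abb->b; bb->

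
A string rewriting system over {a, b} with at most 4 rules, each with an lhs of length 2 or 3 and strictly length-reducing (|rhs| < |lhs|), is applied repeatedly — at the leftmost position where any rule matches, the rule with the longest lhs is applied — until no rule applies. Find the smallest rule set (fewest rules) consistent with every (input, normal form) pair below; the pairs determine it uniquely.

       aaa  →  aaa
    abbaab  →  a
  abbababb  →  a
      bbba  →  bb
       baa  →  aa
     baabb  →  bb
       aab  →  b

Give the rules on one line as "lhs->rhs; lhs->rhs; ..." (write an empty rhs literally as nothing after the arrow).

aab->b; ab->a; ba->a; bba->b

  | aaa
  | abbaab => abaab => aaab => ab => a
  | abbababb => abababb => aababb => babb => abb => ab => a
  | bbba => bb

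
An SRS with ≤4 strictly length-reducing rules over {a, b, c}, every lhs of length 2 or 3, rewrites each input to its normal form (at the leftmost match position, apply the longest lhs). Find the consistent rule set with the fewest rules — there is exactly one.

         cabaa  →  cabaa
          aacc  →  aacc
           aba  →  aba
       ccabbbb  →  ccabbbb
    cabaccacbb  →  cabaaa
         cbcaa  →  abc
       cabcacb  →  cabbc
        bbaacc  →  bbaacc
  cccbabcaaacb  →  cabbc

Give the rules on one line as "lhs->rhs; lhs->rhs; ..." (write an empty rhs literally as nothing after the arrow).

  | cabaa
  | aacc
  | aba
  | ccabbbb

caa->bc; cb->a; cba->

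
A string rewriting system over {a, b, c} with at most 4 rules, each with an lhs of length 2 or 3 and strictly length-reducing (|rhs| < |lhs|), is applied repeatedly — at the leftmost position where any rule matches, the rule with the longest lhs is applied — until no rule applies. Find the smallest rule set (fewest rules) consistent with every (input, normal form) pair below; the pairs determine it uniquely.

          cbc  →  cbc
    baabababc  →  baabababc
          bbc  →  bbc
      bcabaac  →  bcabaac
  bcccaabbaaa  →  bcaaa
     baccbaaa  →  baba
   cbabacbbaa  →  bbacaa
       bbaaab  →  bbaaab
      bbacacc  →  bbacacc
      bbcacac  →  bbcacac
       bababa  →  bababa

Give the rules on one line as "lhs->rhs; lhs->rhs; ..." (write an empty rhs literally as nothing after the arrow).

cba->b; cbb->c; cca->c

  | cbc
  | baabababc
  | bbc
  | bcabaac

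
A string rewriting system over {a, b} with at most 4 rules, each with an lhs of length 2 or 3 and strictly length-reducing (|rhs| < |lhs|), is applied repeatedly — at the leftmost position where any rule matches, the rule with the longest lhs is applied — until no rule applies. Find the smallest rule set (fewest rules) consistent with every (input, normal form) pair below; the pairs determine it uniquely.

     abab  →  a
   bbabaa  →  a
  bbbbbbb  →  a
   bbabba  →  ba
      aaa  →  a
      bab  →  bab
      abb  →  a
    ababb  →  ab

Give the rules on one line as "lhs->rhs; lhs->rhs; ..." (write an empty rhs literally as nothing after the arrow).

aa->a; aab->; aba->b; bb->a

  | abab => bb => a
  | bbabaa => aabaa => aa => a
  | bbbbbbb => abbbbb => aabbb => bb => a
  | bbabba => aabba => ba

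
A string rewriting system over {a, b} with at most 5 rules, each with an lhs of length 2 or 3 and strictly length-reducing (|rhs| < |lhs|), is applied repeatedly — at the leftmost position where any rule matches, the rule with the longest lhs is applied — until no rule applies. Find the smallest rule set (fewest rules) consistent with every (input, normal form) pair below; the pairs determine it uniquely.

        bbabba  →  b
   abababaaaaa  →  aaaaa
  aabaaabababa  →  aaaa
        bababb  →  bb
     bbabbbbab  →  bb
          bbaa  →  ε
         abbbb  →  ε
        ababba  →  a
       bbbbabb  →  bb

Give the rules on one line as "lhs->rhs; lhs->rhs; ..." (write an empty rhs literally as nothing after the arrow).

ab->; abb->ab; ba->; bbb->bb

  | bbabba => bbba => bba => b
  | abababaaaaa => ababaaaaa => abaaaaa => aaaaa
  | aabaaabababa => aaaabababa => aaaababa => aaaaba => aaaa
  | bababb => babb => bb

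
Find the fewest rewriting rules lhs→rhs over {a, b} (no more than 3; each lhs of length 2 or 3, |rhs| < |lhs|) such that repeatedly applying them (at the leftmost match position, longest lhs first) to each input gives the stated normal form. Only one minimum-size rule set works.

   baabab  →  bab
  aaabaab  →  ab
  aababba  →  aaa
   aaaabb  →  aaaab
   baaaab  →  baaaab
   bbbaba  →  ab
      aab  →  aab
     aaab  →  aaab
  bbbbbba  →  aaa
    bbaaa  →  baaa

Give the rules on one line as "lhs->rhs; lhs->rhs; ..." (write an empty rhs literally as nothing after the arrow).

  | baabab => babb => bab
  | aaabaab => aabab => abb => ab
  | aababba => abbba => aaa
  | aaaabb => aaaab

aba->b; bb->b; bbb->a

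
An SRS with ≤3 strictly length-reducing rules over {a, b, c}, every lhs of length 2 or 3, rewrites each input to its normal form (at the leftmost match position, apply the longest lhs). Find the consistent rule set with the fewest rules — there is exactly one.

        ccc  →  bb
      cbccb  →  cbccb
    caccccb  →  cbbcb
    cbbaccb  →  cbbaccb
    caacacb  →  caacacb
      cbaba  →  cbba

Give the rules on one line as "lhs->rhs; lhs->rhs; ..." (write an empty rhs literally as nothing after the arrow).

ab->b; ccc->bb

  | ccc => bb
  | cbccb
  | caccccb => cabbcb => cbbcb
  | cbbaccb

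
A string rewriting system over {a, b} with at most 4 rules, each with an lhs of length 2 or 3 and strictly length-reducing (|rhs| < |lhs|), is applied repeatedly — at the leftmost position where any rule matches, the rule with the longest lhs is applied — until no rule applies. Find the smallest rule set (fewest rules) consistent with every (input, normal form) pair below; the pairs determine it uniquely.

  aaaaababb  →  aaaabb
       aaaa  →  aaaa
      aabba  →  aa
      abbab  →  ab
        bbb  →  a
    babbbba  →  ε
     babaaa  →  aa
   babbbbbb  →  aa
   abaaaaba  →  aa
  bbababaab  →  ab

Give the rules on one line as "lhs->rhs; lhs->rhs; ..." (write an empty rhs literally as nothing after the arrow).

aba->; ba->; bba->; bbb->a

  | aaaaababb => aaaabb
  | aaaa
  | aabba => aa
  | abbab => ab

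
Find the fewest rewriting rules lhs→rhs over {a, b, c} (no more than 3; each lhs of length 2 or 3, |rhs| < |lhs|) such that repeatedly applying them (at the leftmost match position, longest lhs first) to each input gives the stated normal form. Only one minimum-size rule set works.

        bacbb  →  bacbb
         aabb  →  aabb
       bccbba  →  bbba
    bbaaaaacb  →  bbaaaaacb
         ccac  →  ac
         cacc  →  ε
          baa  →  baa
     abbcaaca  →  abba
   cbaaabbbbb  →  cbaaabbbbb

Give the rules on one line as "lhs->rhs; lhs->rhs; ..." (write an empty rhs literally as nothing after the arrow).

  | bacbb
  | aabb
  | bccbba => bbba
  | bbaaaaacb

ca->; cc->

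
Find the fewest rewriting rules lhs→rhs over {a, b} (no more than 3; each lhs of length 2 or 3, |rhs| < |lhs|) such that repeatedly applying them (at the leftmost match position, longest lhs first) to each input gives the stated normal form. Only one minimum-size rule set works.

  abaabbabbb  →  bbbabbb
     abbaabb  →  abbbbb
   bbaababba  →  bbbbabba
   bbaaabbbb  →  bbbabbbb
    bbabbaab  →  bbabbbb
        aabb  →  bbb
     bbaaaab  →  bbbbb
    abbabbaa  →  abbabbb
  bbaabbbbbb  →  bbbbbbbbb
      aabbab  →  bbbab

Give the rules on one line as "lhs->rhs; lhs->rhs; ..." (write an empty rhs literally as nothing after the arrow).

aa->b; aba->a

  | abaabbabbb => aabbabbb => bbbabbb
  | abbaabb => abbbbb
  | bbaababba => bbbbabba
  | bbaaabbbb => bbbabbbb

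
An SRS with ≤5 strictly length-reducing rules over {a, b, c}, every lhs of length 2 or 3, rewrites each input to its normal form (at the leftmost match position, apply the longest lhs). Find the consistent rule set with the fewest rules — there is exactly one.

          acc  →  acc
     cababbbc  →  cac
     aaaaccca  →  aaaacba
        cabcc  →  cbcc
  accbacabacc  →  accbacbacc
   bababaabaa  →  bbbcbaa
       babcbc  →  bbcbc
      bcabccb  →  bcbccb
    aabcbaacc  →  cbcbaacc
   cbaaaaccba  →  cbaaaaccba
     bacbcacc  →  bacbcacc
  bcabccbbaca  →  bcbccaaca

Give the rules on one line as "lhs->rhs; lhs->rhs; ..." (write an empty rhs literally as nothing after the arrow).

aab->cb; ab->b; cbb->ca; ccc->cb

  | acc
  | cababbbc => cbabbbc => cbbbbc => cabbc => cbbc => cac
  | aaaaccca => aaaacba
  | cabcc => cbcc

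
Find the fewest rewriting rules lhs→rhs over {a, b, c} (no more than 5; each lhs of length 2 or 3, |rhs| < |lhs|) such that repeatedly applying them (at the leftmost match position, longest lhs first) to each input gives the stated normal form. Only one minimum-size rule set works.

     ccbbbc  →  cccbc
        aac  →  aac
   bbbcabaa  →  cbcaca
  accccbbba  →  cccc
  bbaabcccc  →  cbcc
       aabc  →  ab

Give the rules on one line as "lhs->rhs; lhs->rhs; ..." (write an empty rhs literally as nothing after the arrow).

  | ccbbbc => cccbc
  | aac
  | bbbcabaa => cbcabaa => cbcaca
  | accccbbba => ccbbba => cccba => cccc

abc->b; acc->; ba->c; bb->c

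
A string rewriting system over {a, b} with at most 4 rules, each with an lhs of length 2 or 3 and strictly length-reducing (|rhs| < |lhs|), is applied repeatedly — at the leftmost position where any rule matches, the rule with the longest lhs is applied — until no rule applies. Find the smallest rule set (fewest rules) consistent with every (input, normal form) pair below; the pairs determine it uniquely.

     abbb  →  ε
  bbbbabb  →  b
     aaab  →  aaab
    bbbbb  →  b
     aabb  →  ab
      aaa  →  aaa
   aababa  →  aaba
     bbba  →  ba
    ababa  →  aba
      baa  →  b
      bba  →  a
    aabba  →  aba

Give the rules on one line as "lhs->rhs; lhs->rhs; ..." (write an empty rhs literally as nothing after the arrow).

abb->b; baa->b; bab->b; bb->

  | abbb => bb => ε
  | bbbbabb => bbabb => abb => b
  | aaab
  | bbbbb => bbb => b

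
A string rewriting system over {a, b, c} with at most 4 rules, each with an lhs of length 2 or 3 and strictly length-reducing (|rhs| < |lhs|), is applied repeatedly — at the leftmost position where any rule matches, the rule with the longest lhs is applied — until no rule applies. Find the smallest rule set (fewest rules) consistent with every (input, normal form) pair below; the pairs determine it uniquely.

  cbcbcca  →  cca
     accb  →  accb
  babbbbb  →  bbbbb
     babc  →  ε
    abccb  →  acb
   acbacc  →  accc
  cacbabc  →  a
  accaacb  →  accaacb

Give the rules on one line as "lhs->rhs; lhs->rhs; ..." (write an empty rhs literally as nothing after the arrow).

  | cbcbcca => cbcca => cca
  | accb
  | babbbbb => bbbbb
  | babc => bc => ε

ba->; bc->; cac->a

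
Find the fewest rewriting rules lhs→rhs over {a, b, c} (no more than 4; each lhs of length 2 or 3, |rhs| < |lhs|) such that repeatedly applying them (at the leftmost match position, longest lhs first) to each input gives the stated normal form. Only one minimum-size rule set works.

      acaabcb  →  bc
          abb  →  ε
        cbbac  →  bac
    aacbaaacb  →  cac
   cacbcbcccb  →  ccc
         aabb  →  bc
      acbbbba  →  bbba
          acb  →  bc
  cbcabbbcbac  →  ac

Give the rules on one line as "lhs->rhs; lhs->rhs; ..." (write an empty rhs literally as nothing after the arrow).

  | acaabcb => acbacb => bcacb => bcbc => bc
  | abb => cb => ε
  | cbbac => bac
  | aacbaaacb => abcaaacb => ccaaacb => ccaabc => ccbac => cac

aab->ba; ab->c; acb->bc; cb->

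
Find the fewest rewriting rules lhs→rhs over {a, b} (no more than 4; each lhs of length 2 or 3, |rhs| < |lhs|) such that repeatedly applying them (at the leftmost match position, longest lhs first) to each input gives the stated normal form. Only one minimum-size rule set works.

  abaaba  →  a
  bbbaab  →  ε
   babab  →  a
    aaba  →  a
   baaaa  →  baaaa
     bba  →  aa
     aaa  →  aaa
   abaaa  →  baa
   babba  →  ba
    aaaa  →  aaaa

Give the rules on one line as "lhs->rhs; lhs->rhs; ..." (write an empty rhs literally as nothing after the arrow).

ab->a; aba->b; bab->; bb->a

  | abaaba => baba => a
  | bbbaab => abaab => bab => ε
  | babab => ab => a
  | aaba => ab => a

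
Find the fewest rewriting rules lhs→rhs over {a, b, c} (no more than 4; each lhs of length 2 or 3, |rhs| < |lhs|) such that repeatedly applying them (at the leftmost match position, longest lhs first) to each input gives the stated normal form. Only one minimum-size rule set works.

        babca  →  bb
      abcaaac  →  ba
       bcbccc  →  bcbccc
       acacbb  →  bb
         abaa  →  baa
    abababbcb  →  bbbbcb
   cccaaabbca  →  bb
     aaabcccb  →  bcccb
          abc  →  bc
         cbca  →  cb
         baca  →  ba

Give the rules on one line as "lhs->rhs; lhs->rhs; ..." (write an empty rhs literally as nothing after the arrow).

  | babca => bbca => bb
  | abcaaac => bcaaac => baac => ba
  | bcbccc
  | acacbb => acbb => bb

ab->b; ac->; ca->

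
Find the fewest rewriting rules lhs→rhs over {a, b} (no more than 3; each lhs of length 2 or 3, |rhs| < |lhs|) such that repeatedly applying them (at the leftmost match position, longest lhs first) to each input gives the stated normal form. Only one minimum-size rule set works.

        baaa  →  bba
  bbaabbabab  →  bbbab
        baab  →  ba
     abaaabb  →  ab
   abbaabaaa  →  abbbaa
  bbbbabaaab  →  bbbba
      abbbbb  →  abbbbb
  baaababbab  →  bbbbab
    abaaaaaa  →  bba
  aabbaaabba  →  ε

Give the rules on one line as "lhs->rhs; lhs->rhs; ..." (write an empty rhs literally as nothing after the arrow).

  | baaa => bba
  | bbaabbabab => bbababab => bbbab
  | baab => ba
  | abaaabb => aabb => ab

aaa->ba; aab->a; aba->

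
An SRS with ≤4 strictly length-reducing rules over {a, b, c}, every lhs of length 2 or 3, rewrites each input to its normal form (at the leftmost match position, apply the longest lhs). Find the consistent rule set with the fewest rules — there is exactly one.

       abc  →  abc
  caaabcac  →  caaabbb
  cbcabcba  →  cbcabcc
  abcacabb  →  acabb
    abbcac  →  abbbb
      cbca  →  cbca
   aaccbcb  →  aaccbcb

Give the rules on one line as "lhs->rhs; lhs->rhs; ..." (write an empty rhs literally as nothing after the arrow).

  | abc
  | caaabcac => caaabbb
  | cbcabcba => cbcabcc
  | abcacabb => abbbabb => abaabb => acabb

ba->c; bba->aa; cac->bb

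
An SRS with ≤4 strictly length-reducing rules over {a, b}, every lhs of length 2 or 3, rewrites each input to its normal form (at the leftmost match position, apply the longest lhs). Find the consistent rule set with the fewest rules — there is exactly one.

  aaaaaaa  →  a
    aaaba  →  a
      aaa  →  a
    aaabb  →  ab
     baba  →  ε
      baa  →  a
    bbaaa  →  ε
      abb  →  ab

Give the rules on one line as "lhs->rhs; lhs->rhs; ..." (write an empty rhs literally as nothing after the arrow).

aa->; ba->; bb->b

  | aaaaaaa => aaaaa => aaa => a
  | aaaba => aba => a
  | aaa => a
  | aaabb => abb => ab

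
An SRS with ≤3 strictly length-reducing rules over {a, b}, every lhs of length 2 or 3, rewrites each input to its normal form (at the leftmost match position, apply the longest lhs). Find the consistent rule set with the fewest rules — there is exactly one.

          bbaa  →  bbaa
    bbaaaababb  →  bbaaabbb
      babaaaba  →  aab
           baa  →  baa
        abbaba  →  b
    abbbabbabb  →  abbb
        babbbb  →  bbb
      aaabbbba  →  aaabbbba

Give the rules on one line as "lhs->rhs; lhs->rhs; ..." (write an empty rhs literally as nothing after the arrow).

  | bbaa
  | bbaaaababb => bbaaabbb
  | babaaaba => aaaba => aab
  | baa

aba->b; bab->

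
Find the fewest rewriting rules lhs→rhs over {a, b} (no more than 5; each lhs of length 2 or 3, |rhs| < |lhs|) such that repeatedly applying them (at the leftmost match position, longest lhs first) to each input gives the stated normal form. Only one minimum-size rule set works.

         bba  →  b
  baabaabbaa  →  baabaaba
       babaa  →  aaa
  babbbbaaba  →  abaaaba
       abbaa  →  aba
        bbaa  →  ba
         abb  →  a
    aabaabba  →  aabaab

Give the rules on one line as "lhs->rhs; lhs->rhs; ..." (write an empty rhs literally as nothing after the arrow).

bab->a; bb->; bba->b; bbb->ba

  | bba => b
  | baabaabbaa => baabaaba
  | babaa => aaa
  | babbbbaaba => abbbaaba => abaaaba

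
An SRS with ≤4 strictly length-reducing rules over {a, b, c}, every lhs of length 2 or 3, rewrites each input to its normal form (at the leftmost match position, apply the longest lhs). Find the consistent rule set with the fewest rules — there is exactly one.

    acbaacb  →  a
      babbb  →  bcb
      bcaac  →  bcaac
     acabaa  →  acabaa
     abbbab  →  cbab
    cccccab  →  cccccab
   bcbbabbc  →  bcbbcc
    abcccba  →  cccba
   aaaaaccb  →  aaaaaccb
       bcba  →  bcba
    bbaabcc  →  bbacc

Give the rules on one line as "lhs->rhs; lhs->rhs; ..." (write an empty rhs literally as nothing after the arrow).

abb->c; abc->c; acb->

  | acbaacb => aacb => a
  | babbb => bcb
  | bcaac
  | acabaa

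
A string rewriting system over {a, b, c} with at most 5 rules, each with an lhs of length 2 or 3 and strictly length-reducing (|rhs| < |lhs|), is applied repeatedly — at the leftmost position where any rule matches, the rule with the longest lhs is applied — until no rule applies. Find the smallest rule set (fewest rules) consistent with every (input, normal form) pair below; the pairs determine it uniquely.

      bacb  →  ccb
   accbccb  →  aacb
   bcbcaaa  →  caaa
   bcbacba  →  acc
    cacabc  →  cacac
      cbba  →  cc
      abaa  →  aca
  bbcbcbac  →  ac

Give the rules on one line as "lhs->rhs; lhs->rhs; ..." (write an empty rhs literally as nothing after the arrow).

  | bacb => ccb
  | accbccb => accccb => aacb
  | bcbcaaa => caaa
  | bcbacba => acba => acc

ba->c; bc->c; bcb->; ccc->a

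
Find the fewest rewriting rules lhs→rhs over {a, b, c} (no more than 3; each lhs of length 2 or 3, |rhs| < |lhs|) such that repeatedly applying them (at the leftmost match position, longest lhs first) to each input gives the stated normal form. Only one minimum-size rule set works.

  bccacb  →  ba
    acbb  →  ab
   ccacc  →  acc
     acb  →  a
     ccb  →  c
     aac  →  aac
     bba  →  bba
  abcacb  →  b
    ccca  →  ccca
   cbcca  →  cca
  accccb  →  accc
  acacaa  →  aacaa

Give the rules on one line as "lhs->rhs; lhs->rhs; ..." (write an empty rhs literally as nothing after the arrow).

aba->b; cac->ac; cb->

  | bccacb => bcacb => bacb => ba
  | acbb => ab
  | ccacc => cacc => acc
  | acb => a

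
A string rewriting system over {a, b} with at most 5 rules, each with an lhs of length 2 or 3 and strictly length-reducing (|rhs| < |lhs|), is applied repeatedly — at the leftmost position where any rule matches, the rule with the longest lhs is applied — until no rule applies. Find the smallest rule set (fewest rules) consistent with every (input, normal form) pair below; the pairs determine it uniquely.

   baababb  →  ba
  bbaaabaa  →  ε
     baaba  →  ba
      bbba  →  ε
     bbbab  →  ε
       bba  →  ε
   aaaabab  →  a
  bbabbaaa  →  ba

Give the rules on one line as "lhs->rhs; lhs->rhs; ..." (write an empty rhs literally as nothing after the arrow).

  | baababb => babb => bab => ba
  | bbaaabaa => aaaabaa => aabaa => aa => ε
  | baaba => ba
  | bbba => aba => aa => ε

aa->; aab->; ab->a; bb->a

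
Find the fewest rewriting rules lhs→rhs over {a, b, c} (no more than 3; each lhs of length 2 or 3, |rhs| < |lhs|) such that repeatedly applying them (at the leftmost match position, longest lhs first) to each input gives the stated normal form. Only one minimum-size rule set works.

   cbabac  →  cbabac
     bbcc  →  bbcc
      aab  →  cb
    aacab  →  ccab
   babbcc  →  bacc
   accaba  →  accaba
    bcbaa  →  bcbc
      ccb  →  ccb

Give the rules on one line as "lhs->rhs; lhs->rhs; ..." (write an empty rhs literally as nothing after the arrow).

aa->c; abb->a

  | cbabac
  | bbcc
  | aab => cb
  | aacab => ccab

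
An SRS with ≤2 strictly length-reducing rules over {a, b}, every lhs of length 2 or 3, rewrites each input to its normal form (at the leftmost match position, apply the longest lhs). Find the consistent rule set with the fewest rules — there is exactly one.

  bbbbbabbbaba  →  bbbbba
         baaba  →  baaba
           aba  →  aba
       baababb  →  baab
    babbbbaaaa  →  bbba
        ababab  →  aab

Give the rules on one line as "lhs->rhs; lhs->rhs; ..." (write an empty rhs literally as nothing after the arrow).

  | bbbbbabbbaba => bbbbbbaba => bbbbba
  | baaba
  | aba
  | baababb => baab

aaa->; bab->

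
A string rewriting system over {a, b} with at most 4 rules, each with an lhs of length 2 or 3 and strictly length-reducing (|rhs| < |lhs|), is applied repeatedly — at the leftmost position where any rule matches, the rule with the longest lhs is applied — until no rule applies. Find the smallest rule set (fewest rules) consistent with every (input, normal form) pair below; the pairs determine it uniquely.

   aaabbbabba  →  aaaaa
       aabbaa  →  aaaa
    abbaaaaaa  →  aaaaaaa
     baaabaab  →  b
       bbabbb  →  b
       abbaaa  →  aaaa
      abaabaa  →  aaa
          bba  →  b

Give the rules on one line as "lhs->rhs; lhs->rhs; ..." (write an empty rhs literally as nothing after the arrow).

  | aaabbbabba => aaabbabba => aaababba => aaaabba => aaaaba => aaaaa
  | aabbaa => aabaa => aaaa
  | abbaaaaaa => aaaaaaa
  | baaabaab => baabaab => babaab => bbaab => baab => bab => bb => b

aab->aa; abb->a; ba->b; bb->b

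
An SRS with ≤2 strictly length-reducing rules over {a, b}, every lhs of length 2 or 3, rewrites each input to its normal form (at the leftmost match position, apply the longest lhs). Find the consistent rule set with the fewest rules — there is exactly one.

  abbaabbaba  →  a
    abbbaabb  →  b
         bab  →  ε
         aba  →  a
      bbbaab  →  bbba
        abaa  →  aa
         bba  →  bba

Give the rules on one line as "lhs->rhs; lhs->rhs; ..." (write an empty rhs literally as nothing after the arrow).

ab->; bab->

  | abbaabbaba => baabbaba => bababa => aba => a
  | abbbaabb => bbaabb => bbab => b
  | bab => ε
  | aba => a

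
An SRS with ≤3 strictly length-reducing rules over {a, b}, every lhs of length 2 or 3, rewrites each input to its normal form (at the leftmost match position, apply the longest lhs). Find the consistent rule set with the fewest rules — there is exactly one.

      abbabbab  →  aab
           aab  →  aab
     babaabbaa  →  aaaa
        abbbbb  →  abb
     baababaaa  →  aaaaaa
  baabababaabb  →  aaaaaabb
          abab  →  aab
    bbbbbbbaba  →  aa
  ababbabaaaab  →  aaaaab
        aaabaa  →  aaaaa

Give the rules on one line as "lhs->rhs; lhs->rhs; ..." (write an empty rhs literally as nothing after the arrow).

ba->a; bba->b; bbb->

  | abbabbab => abbbab => aab
  | aab
  | babaabbaa => abaabbaa => aaabbaa => aaaba => aaaa
  | abbbbb => abb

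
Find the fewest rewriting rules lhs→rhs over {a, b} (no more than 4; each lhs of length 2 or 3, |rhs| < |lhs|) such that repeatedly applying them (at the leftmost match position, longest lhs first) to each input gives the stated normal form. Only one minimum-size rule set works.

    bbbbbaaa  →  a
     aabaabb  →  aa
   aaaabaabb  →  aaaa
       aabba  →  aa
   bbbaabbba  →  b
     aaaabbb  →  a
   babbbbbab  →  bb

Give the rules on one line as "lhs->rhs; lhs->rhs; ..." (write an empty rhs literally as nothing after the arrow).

  | bbbbbaaa => bbbbaaa => bbbaaa => bbaaa => baa => a
  | aabaabb => aaaabb => aaab => aa
  | aaaabaabb => aaaaaabb => aaaaab => aaaa
  | aabba => aba => aa

ab->; aba->aa; ba->; bbb->bb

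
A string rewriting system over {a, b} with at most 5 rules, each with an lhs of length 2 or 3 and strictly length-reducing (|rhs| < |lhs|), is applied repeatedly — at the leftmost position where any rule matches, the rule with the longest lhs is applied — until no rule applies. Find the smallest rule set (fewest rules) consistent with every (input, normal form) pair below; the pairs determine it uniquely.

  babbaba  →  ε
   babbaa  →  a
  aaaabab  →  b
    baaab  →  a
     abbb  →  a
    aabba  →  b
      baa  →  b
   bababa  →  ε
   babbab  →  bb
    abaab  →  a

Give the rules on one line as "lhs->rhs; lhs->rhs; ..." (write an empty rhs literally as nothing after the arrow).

  | babbaba => abbaba => ababa => aaba => bba => ε
  | babbaa => abbaa => abaa => aaa => ba => a
  | aaaabab => baabab => aabab => bbab => b
  | baaab => aaab => bab => ab => a

aa->b; ab->a; ba->a; bba->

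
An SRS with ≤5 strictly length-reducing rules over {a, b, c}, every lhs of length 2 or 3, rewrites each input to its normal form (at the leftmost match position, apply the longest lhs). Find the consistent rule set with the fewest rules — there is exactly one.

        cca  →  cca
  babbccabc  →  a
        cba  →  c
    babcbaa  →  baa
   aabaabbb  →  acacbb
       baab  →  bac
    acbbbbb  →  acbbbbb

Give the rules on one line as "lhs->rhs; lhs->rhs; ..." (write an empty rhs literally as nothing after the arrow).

aab->ac; bab->b; bc->; cba->c

  | cca
  | babbccabc => bbccabc => bcabc => abc => a
  | cba => c
  | babcbaa => bcbaa => baa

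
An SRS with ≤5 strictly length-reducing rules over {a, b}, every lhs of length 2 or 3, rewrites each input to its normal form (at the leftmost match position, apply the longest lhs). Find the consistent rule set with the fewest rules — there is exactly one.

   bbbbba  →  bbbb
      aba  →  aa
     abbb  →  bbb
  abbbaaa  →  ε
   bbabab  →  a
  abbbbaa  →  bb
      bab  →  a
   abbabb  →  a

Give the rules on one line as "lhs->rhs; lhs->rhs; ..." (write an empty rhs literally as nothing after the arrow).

ab->a; abb->bb; ba->; bab->a

  | bbbbba => bbbb
  | aba => aa
  | abbb => bbb
  | abbbaaa => bbbaaa => bbaa => ba => ε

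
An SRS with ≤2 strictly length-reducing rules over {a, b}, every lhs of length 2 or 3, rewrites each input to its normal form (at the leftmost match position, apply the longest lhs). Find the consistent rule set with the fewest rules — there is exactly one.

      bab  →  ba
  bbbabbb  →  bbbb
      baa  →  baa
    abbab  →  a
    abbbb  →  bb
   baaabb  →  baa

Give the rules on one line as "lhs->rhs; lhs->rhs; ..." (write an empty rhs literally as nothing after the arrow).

  | bab => ba
  | bbbabbb => bbbb
  | baa
  | abbab => ab => a

ab->a; abb->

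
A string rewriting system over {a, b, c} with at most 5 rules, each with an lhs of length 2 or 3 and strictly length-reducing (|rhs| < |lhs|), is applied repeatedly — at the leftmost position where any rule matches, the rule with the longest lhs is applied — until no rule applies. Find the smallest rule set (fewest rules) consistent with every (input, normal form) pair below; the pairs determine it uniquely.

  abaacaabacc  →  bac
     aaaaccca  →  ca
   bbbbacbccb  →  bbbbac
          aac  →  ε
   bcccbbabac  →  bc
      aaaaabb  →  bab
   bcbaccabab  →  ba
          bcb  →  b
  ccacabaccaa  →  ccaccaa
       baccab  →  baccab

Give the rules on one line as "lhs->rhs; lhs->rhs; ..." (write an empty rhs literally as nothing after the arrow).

  | abaacaabacc => bacaabacc => bacbaacc => baaacc => bac
  | aaaaccca => aacca => ca
  | bbbbacbccb => bbbbaccb => bbbbac
  | aac => ε

aab->ba; aac->; aba->b; cb->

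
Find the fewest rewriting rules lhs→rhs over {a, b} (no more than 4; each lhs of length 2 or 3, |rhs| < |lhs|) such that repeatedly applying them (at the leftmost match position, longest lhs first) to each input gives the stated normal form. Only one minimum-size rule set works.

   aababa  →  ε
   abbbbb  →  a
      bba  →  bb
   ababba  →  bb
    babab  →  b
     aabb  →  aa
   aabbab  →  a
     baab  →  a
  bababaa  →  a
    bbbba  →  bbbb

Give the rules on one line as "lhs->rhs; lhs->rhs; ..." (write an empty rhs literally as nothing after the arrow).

  | aababa => aba => ε
  | abbbbb => abbbb => abbb => abb => ab => a
  | bba => bb
  | ababba => bba => bb

ab->a; aba->; ba->; bba->bb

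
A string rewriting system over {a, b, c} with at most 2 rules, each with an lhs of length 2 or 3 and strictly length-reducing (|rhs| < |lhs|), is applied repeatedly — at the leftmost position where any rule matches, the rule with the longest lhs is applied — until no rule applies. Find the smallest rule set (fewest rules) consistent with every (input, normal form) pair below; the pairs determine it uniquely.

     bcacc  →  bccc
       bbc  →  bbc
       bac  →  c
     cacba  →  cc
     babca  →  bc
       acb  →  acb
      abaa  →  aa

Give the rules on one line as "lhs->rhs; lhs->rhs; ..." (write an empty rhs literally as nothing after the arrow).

  | bcacc => bccc
  | bbc
  | bac => c
  | cacba => ccba => cc

ba->; ca->c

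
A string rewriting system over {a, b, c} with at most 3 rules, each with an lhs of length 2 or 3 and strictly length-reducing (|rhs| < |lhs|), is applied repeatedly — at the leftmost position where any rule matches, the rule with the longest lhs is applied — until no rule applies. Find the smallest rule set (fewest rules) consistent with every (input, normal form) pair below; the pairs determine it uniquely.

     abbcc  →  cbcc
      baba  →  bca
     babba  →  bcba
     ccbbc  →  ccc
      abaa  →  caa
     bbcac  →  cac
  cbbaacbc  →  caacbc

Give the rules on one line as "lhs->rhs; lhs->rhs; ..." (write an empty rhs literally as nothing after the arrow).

  | abbcc => cbcc
  | baba => bca
  | babba => bcba
  | ccbbc => ccc

ab->c; bb->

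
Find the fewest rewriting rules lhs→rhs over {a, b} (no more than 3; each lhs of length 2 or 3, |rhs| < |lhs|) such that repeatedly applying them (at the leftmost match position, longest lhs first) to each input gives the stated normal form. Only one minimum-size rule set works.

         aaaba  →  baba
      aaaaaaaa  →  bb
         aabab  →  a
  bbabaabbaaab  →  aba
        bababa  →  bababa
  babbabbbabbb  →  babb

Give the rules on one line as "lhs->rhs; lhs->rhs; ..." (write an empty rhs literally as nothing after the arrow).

aa->b; aab->a; bba->a

  | aaaba => baba
  | aaaaaaaa => baaaaaa => bbaaaa => aaaa => baa => bb
  | aabab => aab => a
  | bbabaabbaaab => abaabbaaab => ababaaab => ababbab => abaab => aba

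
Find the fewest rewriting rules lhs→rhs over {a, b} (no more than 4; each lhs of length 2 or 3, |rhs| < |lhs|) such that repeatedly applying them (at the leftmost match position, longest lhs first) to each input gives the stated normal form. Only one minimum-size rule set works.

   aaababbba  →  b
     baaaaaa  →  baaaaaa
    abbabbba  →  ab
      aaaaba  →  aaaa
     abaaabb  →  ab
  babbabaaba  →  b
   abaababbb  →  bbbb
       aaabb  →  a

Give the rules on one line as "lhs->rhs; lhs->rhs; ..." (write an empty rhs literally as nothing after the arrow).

  | aaababbba => aaabbba => aabba => aba => b
  | baaaaaa
  | abbabbba => abbba => ab
  | aaaaba => aaaa

aab->a; aba->b; bab->ab; bba->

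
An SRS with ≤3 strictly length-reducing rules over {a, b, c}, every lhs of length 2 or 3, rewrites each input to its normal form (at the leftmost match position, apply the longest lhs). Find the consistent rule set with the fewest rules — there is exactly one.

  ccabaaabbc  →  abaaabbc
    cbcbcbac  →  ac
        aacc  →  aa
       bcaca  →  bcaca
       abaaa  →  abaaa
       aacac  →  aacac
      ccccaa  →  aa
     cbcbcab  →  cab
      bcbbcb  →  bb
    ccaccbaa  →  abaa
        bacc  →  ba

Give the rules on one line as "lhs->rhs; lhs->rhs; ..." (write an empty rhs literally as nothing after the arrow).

cb->; cc->

  | ccabaaabbc => abaaabbc
  | cbcbcbac => cbcbac => cbac => ac
  | aacc => aa
  | bcaca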